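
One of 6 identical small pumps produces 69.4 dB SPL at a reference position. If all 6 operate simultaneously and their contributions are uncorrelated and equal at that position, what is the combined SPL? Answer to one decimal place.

6 equal incoherent sources raise the level by 10·log₁₀(6) = 7.78 dB.
L_total = 69.4 + 7.78 = 77.2 dB SPL.

77.2 dB SPL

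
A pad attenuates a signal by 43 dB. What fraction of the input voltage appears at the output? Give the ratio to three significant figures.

Voltage ratio = 10^(dB/20).
10^(-43/20) = 10^(-2.150) = 0.00708.

0.00708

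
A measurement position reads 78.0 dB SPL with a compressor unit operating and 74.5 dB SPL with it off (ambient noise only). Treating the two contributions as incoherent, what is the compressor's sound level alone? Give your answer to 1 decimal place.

Remove the background by subtracting linear intensities:
L_src = 10·log₁₀(10^(78.0/10) − 10^(74.5/10)) = 10·log₁₀(34910000) = 75.4 dB SPL.

75.4 dB SPL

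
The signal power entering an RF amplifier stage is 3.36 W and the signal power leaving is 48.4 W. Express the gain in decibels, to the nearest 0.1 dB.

For a power ratio, dB = 10·log₁₀(P₂/P₁).
10·log₁₀(48.4/3.36) = 10·log₁₀(14.40) = 11.6 dB.

11.6 dB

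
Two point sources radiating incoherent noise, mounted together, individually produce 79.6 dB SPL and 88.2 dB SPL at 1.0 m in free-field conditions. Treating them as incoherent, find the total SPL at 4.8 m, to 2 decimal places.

75.14 dB SPL

Combined at 1.0 m: 10·log₁₀(10^(79.6/10)+10^(88.2/10)) = 88.762 dB SPL.
Then apply −20·log₁₀(4.8/1.0) = -13.625 dB → 75.14 dB SPL.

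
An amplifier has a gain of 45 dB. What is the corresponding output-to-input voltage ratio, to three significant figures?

178

Voltage ratio = 10^(dB/20).
10^(45/20) = 10^(2.250) = 178.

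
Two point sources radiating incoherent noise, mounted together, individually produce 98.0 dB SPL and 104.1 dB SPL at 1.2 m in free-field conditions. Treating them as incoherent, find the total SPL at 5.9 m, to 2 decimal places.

91.22 dB SPL

Combined at 1.2 m: 10·log₁₀(10^(98.0/10)+10^(104.1/10)) = 105.053 dB SPL.
Then apply −20·log₁₀(5.9/1.2) = -13.833 dB → 91.22 dB SPL.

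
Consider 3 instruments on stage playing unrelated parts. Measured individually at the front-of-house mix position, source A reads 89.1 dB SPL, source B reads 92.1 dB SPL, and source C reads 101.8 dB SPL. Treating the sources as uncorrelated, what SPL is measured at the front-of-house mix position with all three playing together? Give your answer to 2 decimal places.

Uncorrelated sources add in intensity (power), not in dB.
L_total = 10·log₁₀(10^(89.1/10) + 10^(92.1/10) + 10^(101.8/10)) = 10·log₁₀(17570000000) = 102.45 dB SPL.

102.45 dB SPL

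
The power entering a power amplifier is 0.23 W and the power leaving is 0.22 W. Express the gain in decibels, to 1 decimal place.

-0.2 dB

Power ratio → dB uses the 10·log₁₀ form:
10·log₁₀(0.22/0.23) = 10·log₁₀(0.9565) = -0.2 dB.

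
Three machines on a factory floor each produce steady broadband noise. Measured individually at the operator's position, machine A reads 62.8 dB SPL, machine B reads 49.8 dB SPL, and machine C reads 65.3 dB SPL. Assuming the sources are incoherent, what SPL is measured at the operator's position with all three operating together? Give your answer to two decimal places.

Uncorrelated sources add in intensity (power), not in dB.
L_total = 10·log₁₀(10^(62.8/10) + 10^(49.8/10) + 10^(65.3/10)) = 10·log₁₀(5389000) = 67.32 dB SPL.

67.32 dB SPL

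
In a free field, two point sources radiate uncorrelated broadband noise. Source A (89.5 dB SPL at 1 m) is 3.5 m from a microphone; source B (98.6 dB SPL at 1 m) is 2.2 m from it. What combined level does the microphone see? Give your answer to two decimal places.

91.96 dB SPL

At the listener: L_A = 89.5 − 20·log₁₀(3.5) = 78.619 dB; L_B = 98.6 − 20·log₁₀(2.2) = 91.752 dB.
Combined: 10·log₁₀(10^(78.619/10)+10^(91.752/10)) = 91.96 dB SPL.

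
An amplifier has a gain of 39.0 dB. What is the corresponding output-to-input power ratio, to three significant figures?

7940

Power ratio = 10^(dB/10).
10^(39.0/10) = 10^(3.900) = 7940.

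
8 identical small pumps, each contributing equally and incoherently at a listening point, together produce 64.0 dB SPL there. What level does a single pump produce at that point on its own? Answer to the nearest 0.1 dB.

8 equal incoherent sources add 10·log₁₀(8) = 9.03 dB over one source.
L_one = 64.0 − 9.03 = 55.0 dB SPL.

55.0 dB SPL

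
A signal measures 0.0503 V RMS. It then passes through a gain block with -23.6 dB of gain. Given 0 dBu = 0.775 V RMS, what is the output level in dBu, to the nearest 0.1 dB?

Input level: 20·log₁₀(0.0503/0.775) = -23.75 dBu.
Output: -23.75 − 23.6 = -47.4 dBu.

-47.4 dBu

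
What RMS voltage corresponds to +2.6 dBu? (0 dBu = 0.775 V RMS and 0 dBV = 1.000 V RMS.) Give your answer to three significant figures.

V = 0.775 V × 10^(+2.6/20).
= 0.775 × 1.349 = 1.05 V.

1.05 V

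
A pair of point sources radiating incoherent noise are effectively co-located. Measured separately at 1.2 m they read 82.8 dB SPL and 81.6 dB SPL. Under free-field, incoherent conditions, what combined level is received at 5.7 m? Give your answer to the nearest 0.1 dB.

Combined at 1.2 m: 10·log₁₀(10^(82.8/10)+10^(81.6/10)) = 85.25 dB SPL.
Then apply −20·log₁₀(5.7/1.2) = -13.53 dB → 71.7 dB SPL.

71.7 dB SPL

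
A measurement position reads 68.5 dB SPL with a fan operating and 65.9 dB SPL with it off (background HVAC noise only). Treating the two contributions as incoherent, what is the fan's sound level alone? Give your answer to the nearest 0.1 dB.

65.0 dB SPL

Background correction is a power subtraction:
L_src = 10·log₁₀(10^(68.5/10) − 10^(65.9/10)) = 10·log₁₀(3189000) = 65.0 dB SPL.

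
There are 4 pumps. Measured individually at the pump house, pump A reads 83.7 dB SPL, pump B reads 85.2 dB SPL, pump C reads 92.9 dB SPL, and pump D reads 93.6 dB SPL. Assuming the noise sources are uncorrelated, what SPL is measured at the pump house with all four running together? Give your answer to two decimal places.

96.82 dB SPL

Uncorrelated sources add in intensity (power), not in dB.
L_total = 10·log₁₀(10^(83.7/10) + 10^(85.2/10) + 10^(92.9/10) + 10^(93.6/10)) = 10·log₁₀(4806000000) = 96.82 dB SPL.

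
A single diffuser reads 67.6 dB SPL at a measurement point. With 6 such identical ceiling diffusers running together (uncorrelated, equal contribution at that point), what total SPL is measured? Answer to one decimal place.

75.4 dB SPL

6 equal incoherent sources raise the level by 10·log₁₀(6) = 7.78 dB.
L_total = 67.6 + 7.78 = 75.4 dB SPL.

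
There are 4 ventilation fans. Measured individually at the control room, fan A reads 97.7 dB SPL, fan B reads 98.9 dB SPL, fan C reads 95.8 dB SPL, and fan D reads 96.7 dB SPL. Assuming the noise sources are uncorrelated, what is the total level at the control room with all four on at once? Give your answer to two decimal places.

103.45 dB SPL

Uncorrelated sources add in intensity (power), not in dB.
L_total = 10·log₁₀(10^(97.7/10) + 10^(98.9/10) + 10^(95.8/10) + 10^(96.7/10)) = 10·log₁₀(22130000000) = 103.45 dB SPL.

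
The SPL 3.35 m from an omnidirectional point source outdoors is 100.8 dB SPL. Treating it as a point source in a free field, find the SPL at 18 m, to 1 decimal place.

86.2 dB SPL

Free-field point source: level drops by 20·log₁₀ of the distance ratio.
ΔL = −20·log₁₀(18/3.35) = -14.60 dB, so L₂ = 100.8 + (-14.60) = 86.2 dB SPL.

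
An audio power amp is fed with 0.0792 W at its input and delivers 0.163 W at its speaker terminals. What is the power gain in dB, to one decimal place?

Power ratio → dB uses the 10·log₁₀ form:
10·log₁₀(0.163/0.0792) = 10·log₁₀(2.058) = 3.1 dB.

3.1 dB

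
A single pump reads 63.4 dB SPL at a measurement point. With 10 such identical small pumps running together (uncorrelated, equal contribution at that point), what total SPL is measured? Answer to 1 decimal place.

10 equal incoherent sources raise the level by 10·log₁₀(10) = 10.00 dB.
L_total = 63.4 + 10.00 = 73.4 dB SPL.

73.4 dB SPL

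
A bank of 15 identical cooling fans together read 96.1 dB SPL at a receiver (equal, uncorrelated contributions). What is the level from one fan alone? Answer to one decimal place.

15 equal incoherent sources add 10·log₁₀(15) = 11.76 dB over one source.
L_one = 96.1 − 11.76 = 84.3 dB SPL.

84.3 dB SPL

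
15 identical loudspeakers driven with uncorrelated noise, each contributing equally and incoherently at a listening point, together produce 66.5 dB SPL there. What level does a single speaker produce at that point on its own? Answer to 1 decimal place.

15 equal incoherent sources add 10·log₁₀(15) = 11.76 dB over one source.
L_one = 66.5 − 11.76 = 54.7 dB SPL.

54.7 dB SPL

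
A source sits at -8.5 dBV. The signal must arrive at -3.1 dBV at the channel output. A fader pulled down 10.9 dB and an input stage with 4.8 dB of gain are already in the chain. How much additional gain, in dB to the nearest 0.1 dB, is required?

11.5 dB

The required make-up gain is the shortfall in the dB sum.
G = -3.1 − (-8.5) + 10.9 − 4.8 = 11.5 dB.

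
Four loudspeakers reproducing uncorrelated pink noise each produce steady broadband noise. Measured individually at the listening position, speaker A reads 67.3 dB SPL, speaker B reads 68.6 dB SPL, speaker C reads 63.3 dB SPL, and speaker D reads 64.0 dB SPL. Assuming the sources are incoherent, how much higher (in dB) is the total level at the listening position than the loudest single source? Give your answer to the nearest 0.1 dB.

3.8 dB

Incoherent sources sum as intensities:
L_total = 10·log₁₀(10^(67.3/10) + 10^(68.6/10) + 10^(63.3/10) + 10^(64.0/10)) = 72.37 dB SPL.
Excess over the loudest (68.6 dB): 72.37 − 68.6 = 3.8 dB.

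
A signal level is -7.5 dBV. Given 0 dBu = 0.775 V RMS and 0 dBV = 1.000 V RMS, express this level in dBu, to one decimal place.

The offset between the scales is 20·log₁₀(0.775/1.000) = −2.214 dB.
So dBu = -7.5 + 2.214 = -5.3 dBu.

-5.3 dBu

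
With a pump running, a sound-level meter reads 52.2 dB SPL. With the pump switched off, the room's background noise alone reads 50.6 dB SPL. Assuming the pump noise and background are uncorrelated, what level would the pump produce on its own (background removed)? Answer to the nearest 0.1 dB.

Subtract intensities: L_src = 10·log₁₀(10^(L_total/10) − 10^(L_bg/10)).
L_src = 10·log₁₀(10^(52.2/10) − 10^(50.6/10)) = 10·log₁₀(51140) = 47.1 dB SPL.

47.1 dB SPL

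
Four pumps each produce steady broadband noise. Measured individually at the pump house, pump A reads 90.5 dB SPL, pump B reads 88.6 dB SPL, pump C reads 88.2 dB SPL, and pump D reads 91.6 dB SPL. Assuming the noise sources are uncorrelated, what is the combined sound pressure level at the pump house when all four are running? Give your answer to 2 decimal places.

Uncorrelated sources add in intensity (power), not in dB.
L_total = 10·log₁₀(10^(90.5/10) + 10^(88.6/10) + 10^(88.2/10) + 10^(91.6/10)) = 10·log₁₀(3953000000) = 95.97 dB SPL.

95.97 dB SPL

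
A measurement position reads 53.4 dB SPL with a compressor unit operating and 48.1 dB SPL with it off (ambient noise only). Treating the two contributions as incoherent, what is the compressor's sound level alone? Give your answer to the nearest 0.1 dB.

51.9 dB SPL

Subtract intensities: L_src = 10·log₁₀(10^(L_total/10) − 10^(L_bg/10)).
L_src = 10·log₁₀(10^(53.4/10) − 10^(48.1/10)) = 10·log₁₀(154200) = 51.9 dB SPL.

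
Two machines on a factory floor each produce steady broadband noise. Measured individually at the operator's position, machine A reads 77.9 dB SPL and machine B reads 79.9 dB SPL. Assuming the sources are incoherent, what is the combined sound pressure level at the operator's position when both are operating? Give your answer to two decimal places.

Add the sources as powers (linear), then convert back to dB:
L_total = 10·log₁₀(10^(77.9/10) + 10^(79.9/10)) = 10·log₁₀(159400000) = 82.02 dB SPL.

82.02 dB SPL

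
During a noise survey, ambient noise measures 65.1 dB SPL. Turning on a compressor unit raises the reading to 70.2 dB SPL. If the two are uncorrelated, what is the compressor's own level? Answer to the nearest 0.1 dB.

68.6 dB SPL

Remove the background by subtracting linear intensities:
L_src = 10·log₁₀(10^(70.2/10) − 10^(65.1/10)) = 10·log₁₀(7235000) = 68.6 dB SPL.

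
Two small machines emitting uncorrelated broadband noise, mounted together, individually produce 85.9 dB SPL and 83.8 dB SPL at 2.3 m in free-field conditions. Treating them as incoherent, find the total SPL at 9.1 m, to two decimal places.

Combined at 2.3 m: 10·log₁₀(10^(85.9/10)+10^(83.8/10)) = 87.986 dB SPL.
Then apply −20·log₁₀(9.1/2.3) = -11.946 dB → 76.04 dB SPL.

76.04 dB SPL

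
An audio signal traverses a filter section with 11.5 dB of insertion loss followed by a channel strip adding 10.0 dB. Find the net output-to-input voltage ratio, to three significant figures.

0.841

Net gain = (−11.5) + 10.0 = -1.5 dB.
Voltage ratio = 10^(-1.5/20) = 0.841.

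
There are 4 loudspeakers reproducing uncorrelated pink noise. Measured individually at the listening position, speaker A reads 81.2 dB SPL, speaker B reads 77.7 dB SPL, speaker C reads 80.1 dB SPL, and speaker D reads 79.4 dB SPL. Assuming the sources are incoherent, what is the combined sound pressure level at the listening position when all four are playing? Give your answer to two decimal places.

Add the sources as powers (linear), then convert back to dB:
L_total = 10·log₁₀(10^(81.2/10) + 10^(77.7/10) + 10^(80.1/10) + 10^(79.4/10)) = 10·log₁₀(380100000) = 85.80 dB SPL.

85.80 dB SPL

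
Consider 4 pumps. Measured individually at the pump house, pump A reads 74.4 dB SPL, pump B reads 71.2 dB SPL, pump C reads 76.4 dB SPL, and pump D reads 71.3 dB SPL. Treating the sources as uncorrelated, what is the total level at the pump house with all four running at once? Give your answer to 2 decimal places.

Uncorrelated sources add in intensity (power), not in dB.
L_total = 10·log₁₀(10^(74.4/10) + 10^(71.2/10) + 10^(76.4/10) + 10^(71.3/10)) = 10·log₁₀(97870000) = 79.91 dB SPL.

79.91 dB SPL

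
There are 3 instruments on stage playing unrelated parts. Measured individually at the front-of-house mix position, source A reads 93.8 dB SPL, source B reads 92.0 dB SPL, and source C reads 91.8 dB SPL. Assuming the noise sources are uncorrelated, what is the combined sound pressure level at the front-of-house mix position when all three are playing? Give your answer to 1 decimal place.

Incoherent sources sum as intensities:
L_total = 10·log₁₀(10^(93.8/10) + 10^(92.0/10) + 10^(91.8/10)) = 10·log₁₀(5497000000) = 97.4 dB SPL.

97.4 dB SPL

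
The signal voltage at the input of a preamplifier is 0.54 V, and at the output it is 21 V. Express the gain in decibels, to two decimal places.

31.80 dB

For a voltage ratio, dB = 20·log₁₀(V₂/V₁).
20·log₁₀(21/0.54) = 20·log₁₀(38.89) = 31.80 dB.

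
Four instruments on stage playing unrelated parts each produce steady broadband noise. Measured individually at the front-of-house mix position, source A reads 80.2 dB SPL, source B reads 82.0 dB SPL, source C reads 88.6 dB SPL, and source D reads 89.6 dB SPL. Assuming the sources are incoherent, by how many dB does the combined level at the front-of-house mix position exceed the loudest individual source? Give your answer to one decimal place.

Add the sources as powers (linear), then convert back to dB:
L_total = 10·log₁₀(10^(80.2/10) + 10^(82.0/10) + 10^(88.6/10) + 10^(89.6/10)) = 92.79 dB SPL.
Excess over the loudest (89.6 dB): 92.79 − 89.6 = 3.2 dB.

3.2 dB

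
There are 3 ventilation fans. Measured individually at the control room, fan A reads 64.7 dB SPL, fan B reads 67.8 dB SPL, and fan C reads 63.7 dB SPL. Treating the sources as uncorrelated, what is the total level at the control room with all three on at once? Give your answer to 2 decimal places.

70.54 dB SPL

Incoherent sources sum as intensities:
L_total = 10·log₁₀(10^(64.7/10) + 10^(67.8/10) + 10^(63.7/10)) = 10·log₁₀(11320000) = 70.54 dB SPL.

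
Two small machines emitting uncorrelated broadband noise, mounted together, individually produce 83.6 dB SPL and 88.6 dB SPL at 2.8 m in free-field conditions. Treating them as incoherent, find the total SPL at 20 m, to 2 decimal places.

Combined at 2.8 m: 10·log₁₀(10^(83.6/10)+10^(88.6/10)) = 89.793 dB SPL.
Then apply −20·log₁₀(20/2.8) = -17.077 dB → 72.72 dB SPL.

72.72 dB SPL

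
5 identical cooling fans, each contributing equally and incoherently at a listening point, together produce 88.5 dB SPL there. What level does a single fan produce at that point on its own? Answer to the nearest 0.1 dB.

5 equal incoherent sources add 10·log₁₀(5) = 6.99 dB over one source.
L_one = 88.5 − 6.99 = 81.5 dB SPL.

81.5 dB SPL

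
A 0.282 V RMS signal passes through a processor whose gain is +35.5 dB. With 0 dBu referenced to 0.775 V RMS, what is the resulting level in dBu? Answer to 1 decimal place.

Input level: 20·log₁₀(0.282/0.775) = -8.78 dBu.
Output: -8.78 + 35.5 = +26.7 dBu.

+26.7 dBu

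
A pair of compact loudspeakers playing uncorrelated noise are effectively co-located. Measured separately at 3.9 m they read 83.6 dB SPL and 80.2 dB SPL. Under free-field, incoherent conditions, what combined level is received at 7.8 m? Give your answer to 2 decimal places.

Combined at 3.9 m: 10·log₁₀(10^(83.6/10)+10^(80.2/10)) = 85.235 dB SPL.
Then apply −20·log₁₀(7.8/3.9) = -6.021 dB → 79.21 dB SPL.

79.21 dB SPL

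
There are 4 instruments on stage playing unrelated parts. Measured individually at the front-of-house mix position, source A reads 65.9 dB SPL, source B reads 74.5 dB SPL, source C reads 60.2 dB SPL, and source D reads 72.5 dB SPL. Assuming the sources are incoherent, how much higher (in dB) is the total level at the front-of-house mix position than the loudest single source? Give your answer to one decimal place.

2.6 dB

Add the sources as powers (linear), then convert back to dB:
L_total = 10·log₁₀(10^(65.9/10) + 10^(74.5/10) + 10^(60.2/10) + 10^(72.5/10)) = 77.07 dB SPL.
Excess over the loudest (74.5 dB): 77.07 − 74.5 = 2.6 dB.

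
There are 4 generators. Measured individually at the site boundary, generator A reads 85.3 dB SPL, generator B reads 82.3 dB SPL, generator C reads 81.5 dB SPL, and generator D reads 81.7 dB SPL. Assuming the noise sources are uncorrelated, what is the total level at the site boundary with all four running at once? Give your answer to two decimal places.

89.02 dB SPL

Incoherent sources sum as intensities:
L_total = 10·log₁₀(10^(85.3/10) + 10^(82.3/10) + 10^(81.5/10) + 10^(81.7/10)) = 10·log₁₀(797800000) = 89.02 dB SPL.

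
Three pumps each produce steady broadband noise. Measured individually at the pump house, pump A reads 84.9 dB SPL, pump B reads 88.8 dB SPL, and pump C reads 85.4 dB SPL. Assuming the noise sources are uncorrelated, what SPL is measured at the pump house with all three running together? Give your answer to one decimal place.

Uncorrelated sources add in intensity (power), not in dB.
L_total = 10·log₁₀(10^(84.9/10) + 10^(88.8/10) + 10^(85.4/10)) = 10·log₁₀(1414000000) = 91.5 dB SPL.

91.5 dB SPL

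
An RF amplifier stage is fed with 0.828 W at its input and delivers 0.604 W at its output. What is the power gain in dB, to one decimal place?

-1.4 dB

For a power ratio, dB = 10·log₁₀(P₂/P₁).
10·log₁₀(0.604/0.828) = 10·log₁₀(0.7295) = -1.4 dB.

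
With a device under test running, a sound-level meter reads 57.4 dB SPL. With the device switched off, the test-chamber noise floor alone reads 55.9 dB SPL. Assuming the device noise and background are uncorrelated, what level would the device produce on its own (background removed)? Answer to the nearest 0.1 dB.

52.1 dB SPL

Remove the background by subtracting linear intensities:
L_src = 10·log₁₀(10^(57.4/10) − 10^(55.9/10)) = 10·log₁₀(160500) = 52.1 dB SPL.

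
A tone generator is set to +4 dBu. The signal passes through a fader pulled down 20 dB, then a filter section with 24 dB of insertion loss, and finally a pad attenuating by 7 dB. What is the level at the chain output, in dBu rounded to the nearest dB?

-47 dBu

In dB, series stages simply add:
+4 − 20 − 24 − 7 = -47 dBu.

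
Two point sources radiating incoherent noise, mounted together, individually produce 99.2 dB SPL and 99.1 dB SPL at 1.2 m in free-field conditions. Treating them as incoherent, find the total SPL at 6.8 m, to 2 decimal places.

Combined at 1.2 m: 10·log₁₀(10^(99.2/10)+10^(99.1/10)) = 102.161 dB SPL.
Then apply −20·log₁₀(6.8/1.2) = -15.067 dB → 87.09 dB SPL.

87.09 dB SPL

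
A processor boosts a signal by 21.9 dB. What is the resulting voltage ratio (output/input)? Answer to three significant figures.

12.4

Voltage ratio = 10^(dB/20).
10^(21.9/20) = 10^(1.095) = 12.4.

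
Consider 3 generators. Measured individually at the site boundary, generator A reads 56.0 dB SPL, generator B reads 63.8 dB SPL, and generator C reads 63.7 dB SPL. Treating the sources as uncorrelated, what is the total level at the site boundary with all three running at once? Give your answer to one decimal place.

Uncorrelated sources add in intensity (power), not in dB.
L_total = 10·log₁₀(10^(56.0/10) + 10^(63.8/10) + 10^(63.7/10)) = 10·log₁₀(5141000) = 67.1 dB SPL.

67.1 dB SPL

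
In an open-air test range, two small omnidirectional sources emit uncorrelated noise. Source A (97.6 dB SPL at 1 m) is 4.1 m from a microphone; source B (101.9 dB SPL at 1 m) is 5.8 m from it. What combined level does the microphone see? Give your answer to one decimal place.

89.0 dB SPL

At the listener: L_A = 97.6 − 20·log₁₀(4.1) = 85.34 dB; L_B = 101.9 − 20·log₁₀(5.8) = 86.63 dB.
Combined: 10·log₁₀(10^(85.34/10)+10^(86.63/10)) = 89.0 dB SPL.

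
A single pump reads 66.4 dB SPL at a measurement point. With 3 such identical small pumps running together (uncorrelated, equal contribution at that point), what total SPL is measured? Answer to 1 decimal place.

71.2 dB SPL

3 equal incoherent sources raise the level by 10·log₁₀(3) = 4.77 dB.
L_total = 66.4 + 4.77 = 71.2 dB SPL.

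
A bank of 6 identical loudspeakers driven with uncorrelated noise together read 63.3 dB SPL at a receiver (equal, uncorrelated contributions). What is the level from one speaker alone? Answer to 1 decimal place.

55.5 dB SPL

6 equal incoherent sources add 10·log₁₀(6) = 7.78 dB over one source.
L_one = 63.3 − 7.78 = 55.5 dB SPL.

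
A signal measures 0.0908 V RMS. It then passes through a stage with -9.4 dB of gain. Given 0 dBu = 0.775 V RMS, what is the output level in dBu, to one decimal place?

Input level: 20·log₁₀(0.0908/0.775) = -18.62 dBu.
Output: -18.62 − 9.4 = -28.0 dBu.

-28.0 dBu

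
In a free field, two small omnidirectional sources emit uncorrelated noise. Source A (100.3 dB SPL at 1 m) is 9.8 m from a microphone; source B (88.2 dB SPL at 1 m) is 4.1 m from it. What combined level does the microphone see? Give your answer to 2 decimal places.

At the listener: L_A = 100.3 − 20·log₁₀(9.8) = 80.475 dB; L_B = 88.2 − 20·log₁₀(4.1) = 75.944 dB.
Combined: 10·log₁₀(10^(80.475/10)+10^(75.944/10)) = 81.79 dB SPL.

81.79 dB SPL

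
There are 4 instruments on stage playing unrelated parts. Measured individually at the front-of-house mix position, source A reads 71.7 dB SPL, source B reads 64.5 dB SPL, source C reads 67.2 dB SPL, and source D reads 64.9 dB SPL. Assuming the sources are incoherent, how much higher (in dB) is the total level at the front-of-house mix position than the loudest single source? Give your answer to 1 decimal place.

Incoherent sources sum as intensities:
L_total = 10·log₁₀(10^(71.7/10) + 10^(64.5/10) + 10^(67.2/10) + 10^(64.9/10)) = 74.14 dB SPL.
Excess over the loudest (71.7 dB): 74.14 − 71.7 = 2.4 dB.

2.4 dB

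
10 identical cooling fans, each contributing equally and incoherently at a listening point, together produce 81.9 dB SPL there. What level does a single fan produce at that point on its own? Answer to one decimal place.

10 equal incoherent sources add 10·log₁₀(10) = 10.00 dB over one source.
L_one = 81.9 − 10.00 = 71.9 dB SPL.

71.9 dB SPL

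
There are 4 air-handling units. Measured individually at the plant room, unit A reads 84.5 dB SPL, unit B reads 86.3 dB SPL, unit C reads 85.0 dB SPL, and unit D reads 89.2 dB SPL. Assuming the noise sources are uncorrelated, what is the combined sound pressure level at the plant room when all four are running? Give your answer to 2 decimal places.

92.69 dB SPL

Incoherent sources sum as intensities:
L_total = 10·log₁₀(10^(84.5/10) + 10^(86.3/10) + 10^(85.0/10) + 10^(89.2/10)) = 10·log₁₀(1856000000) = 92.69 dB SPL.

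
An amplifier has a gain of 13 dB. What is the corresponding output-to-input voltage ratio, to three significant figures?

4.47

Voltage ratio = 10^(dB/20).
10^(13/20) = 10^(0.6500) = 4.47.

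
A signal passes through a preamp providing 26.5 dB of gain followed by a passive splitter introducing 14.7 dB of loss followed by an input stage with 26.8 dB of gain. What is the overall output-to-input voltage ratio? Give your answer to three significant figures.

85.1

Net gain = 26.5 + (−14.7) + 26.8 = 38.6 dB.
Voltage ratio = 10^(38.6/20) = 85.1.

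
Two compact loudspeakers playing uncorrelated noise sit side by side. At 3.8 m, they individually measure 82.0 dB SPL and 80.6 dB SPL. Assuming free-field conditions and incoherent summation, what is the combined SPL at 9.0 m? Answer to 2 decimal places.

Combined at 3.8 m: 10·log₁₀(10^(82.0/10)+10^(80.6/10)) = 84.366 dB SPL.
Then apply −20·log₁₀(9.0/3.8) = -7.489 dB → 76.88 dB SPL.

76.88 dB SPL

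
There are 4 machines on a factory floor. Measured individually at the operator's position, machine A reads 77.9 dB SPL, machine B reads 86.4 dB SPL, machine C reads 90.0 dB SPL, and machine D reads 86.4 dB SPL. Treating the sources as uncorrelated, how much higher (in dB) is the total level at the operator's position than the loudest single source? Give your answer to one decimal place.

2.9 dB

Add the sources as powers (linear), then convert back to dB:
L_total = 10·log₁₀(10^(77.9/10) + 10^(86.4/10) + 10^(90.0/10) + 10^(86.4/10)) = 92.87 dB SPL.
Excess over the loudest (90.0 dB): 92.87 − 90.0 = 2.9 dB.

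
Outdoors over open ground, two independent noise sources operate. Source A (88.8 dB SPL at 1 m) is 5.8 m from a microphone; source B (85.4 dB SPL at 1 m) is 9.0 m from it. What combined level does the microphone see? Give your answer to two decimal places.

At the listener: L_A = 88.8 − 20·log₁₀(5.8) = 73.531 dB; L_B = 85.4 − 20·log₁₀(9.0) = 66.315 dB.
Combined: 10·log₁₀(10^(73.531/10)+10^(66.315/10)) = 74.29 dB SPL.

74.29 dB SPL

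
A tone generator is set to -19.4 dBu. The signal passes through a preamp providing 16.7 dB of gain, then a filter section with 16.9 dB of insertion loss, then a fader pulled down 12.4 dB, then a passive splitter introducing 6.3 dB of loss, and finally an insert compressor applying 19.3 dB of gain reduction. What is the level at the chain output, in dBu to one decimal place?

In dB, series stages simply add:
-19.4 + 16.7 − 16.9 − 12.4 − 6.3 − 19.3 = -57.6 dBu.

-57.6 dBu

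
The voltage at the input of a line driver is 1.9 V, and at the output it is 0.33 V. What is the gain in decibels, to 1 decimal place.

For a voltage ratio, dB = 20·log₁₀(V₂/V₁).
20·log₁₀(0.33/1.9) = 20·log₁₀(0.1737) = -15.2 dB.

-15.2 dB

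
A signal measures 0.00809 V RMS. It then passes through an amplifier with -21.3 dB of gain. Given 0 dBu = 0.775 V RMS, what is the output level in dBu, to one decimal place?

-60.9 dBu

Input level: 20·log₁₀(0.00809/0.775) = -39.63 dBu.
Output: -39.63 − 21.3 = -60.9 dBu.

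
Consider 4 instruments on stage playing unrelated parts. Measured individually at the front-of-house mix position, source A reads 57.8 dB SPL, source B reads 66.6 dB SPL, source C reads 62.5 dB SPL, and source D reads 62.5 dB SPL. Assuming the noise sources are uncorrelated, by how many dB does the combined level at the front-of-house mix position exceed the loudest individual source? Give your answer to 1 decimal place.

2.8 dB

Add the sources as powers (linear), then convert back to dB:
L_total = 10·log₁₀(10^(57.8/10) + 10^(66.6/10) + 10^(62.5/10) + 10^(62.5/10)) = 69.41 dB SPL.
Excess over the loudest (66.6 dB): 69.41 − 66.6 = 2.8 dB.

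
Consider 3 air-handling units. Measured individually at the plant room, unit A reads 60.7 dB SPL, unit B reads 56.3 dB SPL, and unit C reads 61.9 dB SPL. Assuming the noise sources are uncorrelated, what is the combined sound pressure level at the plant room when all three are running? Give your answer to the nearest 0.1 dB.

65.0 dB SPL

Add the sources as powers (linear), then convert back to dB:
L_total = 10·log₁₀(10^(60.7/10) + 10^(56.3/10) + 10^(61.9/10)) = 10·log₁₀(3150000) = 65.0 dB SPL.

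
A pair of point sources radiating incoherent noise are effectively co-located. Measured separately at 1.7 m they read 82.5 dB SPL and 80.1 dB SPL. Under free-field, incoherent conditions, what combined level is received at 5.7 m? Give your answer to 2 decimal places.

Combined at 1.7 m: 10·log₁₀(10^(82.5/10)+10^(80.1/10)) = 84.474 dB SPL.
Then apply −20·log₁₀(5.7/1.7) = -10.509 dB → 73.97 dB SPL.

73.97 dB SPL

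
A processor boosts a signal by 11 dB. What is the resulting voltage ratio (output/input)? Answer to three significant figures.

Voltage ratio = 10^(dB/20).
10^(11/20) = 10^(0.5500) = 3.55.

3.55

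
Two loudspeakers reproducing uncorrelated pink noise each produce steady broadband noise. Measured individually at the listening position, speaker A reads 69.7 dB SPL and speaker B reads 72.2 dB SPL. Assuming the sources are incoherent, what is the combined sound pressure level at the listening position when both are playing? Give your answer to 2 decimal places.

74.14 dB SPL

Incoherent sources sum as intensities:
L_total = 10·log₁₀(10^(69.7/10) + 10^(72.2/10)) = 10·log₁₀(25930000) = 74.14 dB SPL.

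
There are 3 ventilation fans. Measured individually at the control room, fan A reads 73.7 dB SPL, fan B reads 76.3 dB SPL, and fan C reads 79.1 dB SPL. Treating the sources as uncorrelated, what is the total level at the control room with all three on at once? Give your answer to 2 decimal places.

81.68 dB SPL

Uncorrelated sources add in intensity (power), not in dB.
L_total = 10·log₁₀(10^(73.7/10) + 10^(76.3/10) + 10^(79.1/10)) = 10·log₁₀(147400000) = 81.68 dB SPL.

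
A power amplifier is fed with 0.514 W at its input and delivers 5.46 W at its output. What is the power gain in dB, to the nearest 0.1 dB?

For a power ratio, dB = 10·log₁₀(P₂/P₁).
10·log₁₀(5.46/0.514) = 10·log₁₀(10.62) = 10.3 dB.

10.3 dB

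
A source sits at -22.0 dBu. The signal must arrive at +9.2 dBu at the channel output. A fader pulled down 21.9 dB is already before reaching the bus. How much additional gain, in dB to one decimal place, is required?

The required make-up gain is the shortfall in the dB sum.
G = +9.2 − (-22.0) + 21.9 = 53.1 dB.

53.1 dB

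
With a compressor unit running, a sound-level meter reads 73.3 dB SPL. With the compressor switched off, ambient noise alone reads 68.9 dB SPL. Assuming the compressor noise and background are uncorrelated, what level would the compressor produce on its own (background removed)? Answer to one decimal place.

Remove the background by subtracting linear intensities:
L_src = 10·log₁₀(10^(73.3/10) − 10^(68.9/10)) = 10·log₁₀(13620000) = 71.3 dB SPL.

71.3 dB SPL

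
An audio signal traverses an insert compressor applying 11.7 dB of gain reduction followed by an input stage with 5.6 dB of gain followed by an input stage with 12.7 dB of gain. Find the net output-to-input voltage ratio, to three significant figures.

2.14

Net gain = (−11.7) + 5.6 + 12.7 = 6.6 dB.
Voltage ratio = 10^(6.6/20) = 2.14.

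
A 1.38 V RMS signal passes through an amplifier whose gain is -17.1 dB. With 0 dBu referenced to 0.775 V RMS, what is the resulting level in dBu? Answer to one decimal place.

Input level: 20·log₁₀(1.38/0.775) = 5.01 dBu.
Output: 5.01 − 17.1 = -12.1 dBu.

-12.1 dBu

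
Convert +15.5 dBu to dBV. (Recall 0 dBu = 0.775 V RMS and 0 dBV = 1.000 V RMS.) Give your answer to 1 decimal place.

+13.3 dBV

The offset between the scales is 20·log₁₀(0.775/1.000) = −2.214 dB.
So dBV = +15.5 − 2.214 = +13.3 dBV.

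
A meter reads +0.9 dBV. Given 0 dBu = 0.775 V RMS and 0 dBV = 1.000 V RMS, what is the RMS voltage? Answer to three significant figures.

1.11 V

V = 1.000 V × 10^(+0.9/20).
= 1.000 × 1.109 = 1.11 V.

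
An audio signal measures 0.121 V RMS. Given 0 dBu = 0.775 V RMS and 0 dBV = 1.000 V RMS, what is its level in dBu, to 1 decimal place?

dBu = 20·log₁₀(V / 0.775 V).
20·log₁₀(0.121/0.775) = -16.1 dBu.

-16.1 dBu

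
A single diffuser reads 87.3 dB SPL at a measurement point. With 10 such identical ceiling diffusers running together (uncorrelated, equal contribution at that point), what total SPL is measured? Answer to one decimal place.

10 equal incoherent sources raise the level by 10·log₁₀(10) = 10.00 dB.
L_total = 87.3 + 10.00 = 97.3 dB SPL.

97.3 dB SPL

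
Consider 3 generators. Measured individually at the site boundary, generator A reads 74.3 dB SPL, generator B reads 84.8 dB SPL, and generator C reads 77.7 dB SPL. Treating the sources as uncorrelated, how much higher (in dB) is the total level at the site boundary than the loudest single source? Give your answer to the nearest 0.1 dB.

1.1 dB

Add the sources as powers (linear), then convert back to dB:
L_total = 10·log₁₀(10^(74.3/10) + 10^(84.8/10) + 10^(77.7/10)) = 85.89 dB SPL.
Excess over the loudest (84.8 dB): 85.89 − 84.8 = 1.1 dB.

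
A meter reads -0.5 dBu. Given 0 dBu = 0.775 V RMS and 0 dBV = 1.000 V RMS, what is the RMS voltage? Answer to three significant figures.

V = 0.775 V × 10^(-0.5/20).
= 0.775 × 0.9441 = 0.732 V.

0.732 V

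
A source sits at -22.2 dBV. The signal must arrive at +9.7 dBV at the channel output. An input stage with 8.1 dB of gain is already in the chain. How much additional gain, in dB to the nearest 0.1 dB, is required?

The required make-up gain is the shortfall in the dB sum.
G = +9.7 − (-22.2) − 8.1 = 23.8 dB.

23.8 dB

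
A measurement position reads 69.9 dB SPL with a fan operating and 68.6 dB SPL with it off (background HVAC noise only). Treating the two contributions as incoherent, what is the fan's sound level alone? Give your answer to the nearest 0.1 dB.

64.0 dB SPL

Remove the background by subtracting linear intensities:
L_src = 10·log₁₀(10^(69.9/10) − 10^(68.6/10)) = 10·log₁₀(2528000) = 64.0 dB SPL.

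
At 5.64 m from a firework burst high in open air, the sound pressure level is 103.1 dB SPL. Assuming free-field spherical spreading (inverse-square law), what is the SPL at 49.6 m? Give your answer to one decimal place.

84.2 dB SPL

Free-field point source: level drops by 20·log₁₀ of the distance ratio.
ΔL = −20·log₁₀(49.6/5.64) = -18.88 dB, so L₂ = 103.1 + (-18.88) = 84.2 dB SPL.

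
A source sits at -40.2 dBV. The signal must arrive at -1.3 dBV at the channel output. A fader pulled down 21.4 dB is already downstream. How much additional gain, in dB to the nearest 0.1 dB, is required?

60.3 dB

The required make-up gain is the shortfall in the dB sum.
G = -1.3 − (-40.2) + 21.4 = 60.3 dB.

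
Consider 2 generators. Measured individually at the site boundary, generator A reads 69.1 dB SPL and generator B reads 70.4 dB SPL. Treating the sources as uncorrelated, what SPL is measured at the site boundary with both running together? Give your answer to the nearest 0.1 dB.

72.8 dB SPL

Uncorrelated sources add in intensity (power), not in dB.
L_total = 10·log₁₀(10^(69.1/10) + 10^(70.4/10)) = 10·log₁₀(19090000) = 72.8 dB SPL.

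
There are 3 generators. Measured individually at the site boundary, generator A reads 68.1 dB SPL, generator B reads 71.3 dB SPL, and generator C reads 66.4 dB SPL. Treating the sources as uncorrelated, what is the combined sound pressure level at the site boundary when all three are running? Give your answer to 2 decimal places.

Add the sources as powers (linear), then convert back to dB:
L_total = 10·log₁₀(10^(68.1/10) + 10^(71.3/10) + 10^(66.4/10)) = 10·log₁₀(24310000) = 73.86 dB SPL.

73.86 dB SPL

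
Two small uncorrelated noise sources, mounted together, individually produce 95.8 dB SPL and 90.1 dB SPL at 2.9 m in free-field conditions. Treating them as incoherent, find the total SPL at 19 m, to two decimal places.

80.51 dB SPL

Combined at 2.9 m: 10·log₁₀(10^(95.8/10)+10^(90.1/10)) = 96.835 dB SPL.
Then apply −20·log₁₀(19/2.9) = -16.327 dB → 80.51 dB SPL.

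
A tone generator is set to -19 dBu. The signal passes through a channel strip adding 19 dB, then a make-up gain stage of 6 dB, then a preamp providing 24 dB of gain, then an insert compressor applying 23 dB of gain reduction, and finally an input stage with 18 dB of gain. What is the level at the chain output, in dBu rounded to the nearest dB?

In dB, series stages simply add:
-19 + 19 + 6 + 24 − 23 + 18 = +25 dBu.

+25 dBu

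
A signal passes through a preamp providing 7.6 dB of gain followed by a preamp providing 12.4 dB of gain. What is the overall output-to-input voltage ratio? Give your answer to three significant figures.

10.0

Net gain = 7.6 + 12.4 = 20.0 dB.
Voltage ratio = 10^(20.0/20) = 10.0.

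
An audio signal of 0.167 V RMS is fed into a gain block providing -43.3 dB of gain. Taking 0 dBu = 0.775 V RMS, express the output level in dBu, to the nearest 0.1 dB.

Input level: 20·log₁₀(0.167/0.775) = -13.33 dBu.
Output: -13.33 − 43.3 = -56.6 dBu.

-56.6 dBu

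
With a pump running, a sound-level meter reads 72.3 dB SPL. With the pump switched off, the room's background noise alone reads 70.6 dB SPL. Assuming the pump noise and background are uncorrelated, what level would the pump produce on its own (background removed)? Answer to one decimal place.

67.4 dB SPL

Subtract intensities: L_src = 10·log₁₀(10^(L_total/10) − 10^(L_bg/10)).
L_src = 10·log₁₀(10^(72.3/10) − 10^(70.6/10)) = 10·log₁₀(5501000) = 67.4 dB SPL.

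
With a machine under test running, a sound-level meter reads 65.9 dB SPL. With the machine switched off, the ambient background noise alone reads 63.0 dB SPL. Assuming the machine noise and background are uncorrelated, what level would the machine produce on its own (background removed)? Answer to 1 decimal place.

Background correction is a power subtraction:
L_src = 10·log₁₀(10^(65.9/10) − 10^(63.0/10)) = 10·log₁₀(1895000) = 62.8 dB SPL.

62.8 dB SPL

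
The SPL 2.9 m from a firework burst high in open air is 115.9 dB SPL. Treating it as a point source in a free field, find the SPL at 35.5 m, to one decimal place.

94.1 dB SPL

Free-field point source: level drops by 20·log₁₀ of the distance ratio.
ΔL = −20·log₁₀(35.5/2.9) = -21.76 dB, so L₂ = 115.9 + (-21.76) = 94.1 dB SPL.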